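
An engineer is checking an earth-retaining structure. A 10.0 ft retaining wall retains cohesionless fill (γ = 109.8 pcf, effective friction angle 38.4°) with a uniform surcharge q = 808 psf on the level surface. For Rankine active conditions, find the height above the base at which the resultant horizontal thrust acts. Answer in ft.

4.33 ft

K_a = 0.2337.
Triangular part P₁ = ½K_aγH² = 1283 at H/3 = 3.333 ft; rectangular part P₂ = K_a q H = 1888 at H/2 = 5.000 ft.
ȳ = (P₁·3.333 + P₂·5.000)/(P₁+P₂) = 4.326 ft.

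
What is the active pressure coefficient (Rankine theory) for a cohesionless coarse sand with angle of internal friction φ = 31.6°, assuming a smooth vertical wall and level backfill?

K_a = tan²(45° − φ/2) = tan²(29.20°) = 0.3123.

0.312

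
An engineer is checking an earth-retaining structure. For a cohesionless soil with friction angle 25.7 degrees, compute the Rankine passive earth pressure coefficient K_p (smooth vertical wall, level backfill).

K_p = (1 + sin φ)/(1 − sin φ) = tan²(45° + 25.7°/2) = 2.531.

2.53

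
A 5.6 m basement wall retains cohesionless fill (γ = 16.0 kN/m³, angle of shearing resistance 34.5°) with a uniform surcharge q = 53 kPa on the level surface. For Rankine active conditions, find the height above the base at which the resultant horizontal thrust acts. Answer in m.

2.37 m

K_a = 0.2768.
Triangular part P₁ = ½K_aγH² = 69.45 at H/3 = 1.867 m; rectangular part P₂ = K_a q H = 82.16 at H/2 = 2.800 m.
ȳ = (P₁·1.867 + P₂·2.800)/(P₁+P₂) = 2.372 m.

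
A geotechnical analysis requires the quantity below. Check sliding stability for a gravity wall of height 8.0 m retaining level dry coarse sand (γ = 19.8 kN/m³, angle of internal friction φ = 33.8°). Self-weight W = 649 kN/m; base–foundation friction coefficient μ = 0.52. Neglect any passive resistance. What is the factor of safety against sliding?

1.87

K_a = tan²(45° − 33.8°/2) = 0.2851.
P_a = ½K_aγH² = 0.5×0.2851×19.8×8.0² = 180.6 kN/m, acting at H/3 = 2.667 m above the base.
FS_sliding = μW / P_a = 0.52×649 / 180.6 = 1.868.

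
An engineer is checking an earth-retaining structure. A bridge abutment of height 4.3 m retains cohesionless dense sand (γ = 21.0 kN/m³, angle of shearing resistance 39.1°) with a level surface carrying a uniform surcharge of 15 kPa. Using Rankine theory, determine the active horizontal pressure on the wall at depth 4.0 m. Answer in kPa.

K_a = (1 − sin φ)/(1 + sin φ) = 0.2265.
σ_v = γz + q = 21.0 × 4.0 + 15 = 99.00 kPa.
σ_h = K_a σ_v = 0.2265 × 99.00 = 22.42 kPa.

22.4 kPa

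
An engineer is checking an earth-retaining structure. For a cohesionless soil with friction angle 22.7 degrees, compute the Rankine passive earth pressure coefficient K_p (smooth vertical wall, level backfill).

K_p = (1 + sin φ)/(1 − sin φ) = tan²(45° + 22.7°/2) = 2.257.

2.26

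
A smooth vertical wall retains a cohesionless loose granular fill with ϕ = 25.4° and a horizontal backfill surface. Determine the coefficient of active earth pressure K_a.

0.400

K_a = tan²(45° − φ/2) = tan²(32.30°) = 0.3996.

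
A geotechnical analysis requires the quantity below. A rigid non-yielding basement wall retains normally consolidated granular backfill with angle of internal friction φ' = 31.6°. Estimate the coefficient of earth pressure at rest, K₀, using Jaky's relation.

0.476

K₀ = 1 − sin φ' = 1 − sin 31.6° = 0.4760.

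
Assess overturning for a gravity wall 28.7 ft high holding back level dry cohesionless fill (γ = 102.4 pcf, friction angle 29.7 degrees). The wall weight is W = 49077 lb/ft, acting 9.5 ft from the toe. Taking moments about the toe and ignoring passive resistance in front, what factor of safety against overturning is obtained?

3.43

K_a = tan²(45° − 29.7°/2) = 0.3374.
P_a = ½K_aγH² = 0.5×0.3374×102.4×28.7² = 14230 lb/ft, acting at H/3 = 9.567 ft above the base.
Overturning moment M_o = P_a × H/3 = 14230 × 9.567 = 136100.
Resisting moment M_r = W × 9.5 = 49077 × 9.5 = 466200.
FS_overturning = M_r/M_o = 466200/136100 = 3.425.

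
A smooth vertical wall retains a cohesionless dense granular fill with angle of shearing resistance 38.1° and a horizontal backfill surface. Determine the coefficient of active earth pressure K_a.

0.237

K_a = tan²(45° − φ/2) = tan²(25.95°) = 0.2368.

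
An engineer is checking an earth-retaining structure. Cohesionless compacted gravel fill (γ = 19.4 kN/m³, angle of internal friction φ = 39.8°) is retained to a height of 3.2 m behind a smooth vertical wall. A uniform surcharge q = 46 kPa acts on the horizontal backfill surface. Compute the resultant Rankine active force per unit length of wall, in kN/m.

54.1 kN/m

K_a = tan²(45° − φ/2) = 0.2194.
Soil triangle: ½ K_a γ H² = 0.5×0.2194×19.4×3.2² = 21.80 kN/m.
Surcharge rectangle: K_a q H = 0.2194×46×3.2 = 32.30 kN/m.
Total = 21.80 + 32.30 = 54.10 kN/m.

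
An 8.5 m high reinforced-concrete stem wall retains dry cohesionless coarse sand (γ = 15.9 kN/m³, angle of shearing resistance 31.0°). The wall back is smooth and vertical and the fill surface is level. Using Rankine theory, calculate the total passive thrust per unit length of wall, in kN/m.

1790 kN/m

K_p = tan²(45° + φ/2) = 3.124.
P_p = ½ K_p γ H² = 0.5 × 3.124 × 15.9 × 8.5² = 1794 kN/m.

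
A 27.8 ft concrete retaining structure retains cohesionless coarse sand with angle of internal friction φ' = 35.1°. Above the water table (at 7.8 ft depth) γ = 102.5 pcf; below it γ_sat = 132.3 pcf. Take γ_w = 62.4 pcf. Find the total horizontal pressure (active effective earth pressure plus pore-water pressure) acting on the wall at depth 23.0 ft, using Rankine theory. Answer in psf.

K_a = (1 − sin φ)/(1 + sin φ) = 0.2698.
γ' = 132.3 − 62.4 = 69.90 pcf.
Effective vertical stress at 23.0 ft: σ'_v = 102.5×7.8 + 69.90×15.2 = 1862 psf.
σ'_h = K_a σ'_v = 0.2698 × 1862 = 502.4 psf; u = γ_w × 15.2 = 948.5 psf.
Total σ_h = 502.4 + 948.5 = 1451 psf.

1450 psf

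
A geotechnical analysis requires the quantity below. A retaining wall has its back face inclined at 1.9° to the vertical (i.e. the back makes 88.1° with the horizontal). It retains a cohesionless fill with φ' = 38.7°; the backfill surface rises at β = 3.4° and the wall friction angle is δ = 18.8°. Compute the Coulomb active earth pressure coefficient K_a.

K_a = sin²(α+φ) / [sin²α · sin(α−δ) · (1 + √{sin(φ+δ)sin(φ−β) / (sin(α−δ)sin(α+β))})²].
With α = 88.1°, φ = 38.7°, δ = 18.8°, β = 3.4°: K_a = 0.2314.

0.231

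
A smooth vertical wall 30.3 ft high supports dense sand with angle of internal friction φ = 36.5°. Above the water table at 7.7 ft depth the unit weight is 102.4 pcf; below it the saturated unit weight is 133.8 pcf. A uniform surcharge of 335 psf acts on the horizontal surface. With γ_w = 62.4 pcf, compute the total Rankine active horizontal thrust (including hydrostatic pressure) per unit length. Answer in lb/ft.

28400 lb/ft

K_a = tan²(45° − φ/2) = 0.2541.
γ' = 133.8 − 62.4 = 71.40 pcf. h₂ = H − d_w = 22.6 ft.
σ'_h: at surface K_a·q = 85.11; at WT K_a(q+γd_w) = 285.4; at base K_a(q+γd_w+γ'h₂) = 695.4 psf.
P₁ = ½(85.11+285.4)×7.7 = 1427; P₂ = ½(285.4+695.4)×22.6 = 11080; P_w = ½γ_w h₂² = 15940.
Total = 1427+11080+15940 = 28450 lb/ft.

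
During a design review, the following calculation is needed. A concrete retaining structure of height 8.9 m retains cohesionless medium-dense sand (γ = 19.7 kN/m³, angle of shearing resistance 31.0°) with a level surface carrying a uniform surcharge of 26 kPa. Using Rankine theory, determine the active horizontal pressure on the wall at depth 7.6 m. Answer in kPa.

56.2 kPa

K_a = (1 − sin φ)/(1 + sin φ) = 0.3201.
σ_v = γz + q = 19.7 × 7.6 + 26 = 175.7 kPa.
σ_h = K_a σ_v = 0.3201 × 175.7 = 56.25 kPa.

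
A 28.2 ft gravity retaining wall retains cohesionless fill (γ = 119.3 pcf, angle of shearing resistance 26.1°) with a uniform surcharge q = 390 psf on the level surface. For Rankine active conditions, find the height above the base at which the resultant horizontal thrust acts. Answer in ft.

K_a = 0.3889.
Triangular part P₁ = ½K_aγH² = 18450 at H/3 = 9.400 ft; rectangular part P₂ = K_a q H = 4278 at H/2 = 14.10 ft.
ȳ = (P₁·9.400 + P₂·14.10)/(P₁+P₂) = 10.28 ft.

10.3 ft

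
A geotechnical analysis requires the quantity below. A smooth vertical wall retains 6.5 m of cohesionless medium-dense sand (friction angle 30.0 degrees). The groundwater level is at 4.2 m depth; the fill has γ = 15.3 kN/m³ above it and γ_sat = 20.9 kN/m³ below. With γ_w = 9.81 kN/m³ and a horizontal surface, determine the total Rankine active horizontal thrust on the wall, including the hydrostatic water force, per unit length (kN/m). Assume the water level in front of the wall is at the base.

K_a = tan²(45° − φ/2) = 0.3333.
γ' = 20.9 − 9.81 = 11.09 kN/m³. Depth below WT = 2.3 m.
σ'_h at WT = K_a γ d_w = 21.42 kPa; at base = 21.42 + K_a γ' × 2.3 = 29.92 kPa.
P₁ (0–4.2 m) = ½×21.42×4.2 = 44.98. P₂ (4.2–6.5 m) = ½(21.42+29.92)×2.3 = 59.04.
P_w = ½ γ_w h₂² = 0.5×9.81×2.3² = 25.95. Total = 44.98+59.04+25.95 = 130.0 kN/m.

130 kN/m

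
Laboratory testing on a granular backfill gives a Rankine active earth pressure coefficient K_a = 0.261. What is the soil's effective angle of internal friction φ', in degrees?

35.9°

K_a = tan²(45° − φ/2) ⇒ 45° − φ/2 = arctan(√0.261) = 27.06°.
φ = 2(45° − 27.06°) = 35.88°.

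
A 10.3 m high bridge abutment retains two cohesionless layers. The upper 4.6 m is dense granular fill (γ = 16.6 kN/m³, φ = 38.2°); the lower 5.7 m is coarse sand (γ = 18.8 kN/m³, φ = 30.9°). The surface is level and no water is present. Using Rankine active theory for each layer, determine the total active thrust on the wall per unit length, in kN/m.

K_a1 = tan²(45°−38.2°/2) = 0.2358; K_a2 = tan²(45°−30.9°/2) = 0.3214.
Layer 1: σ at base = K_a1 γ₁ h₁ = 18.00 kPa; P₁ = ½×18.00×4.6 = 41.41.
Layer 2: σ_v at top = γ₁h₁ = 76.36; σ_h top = K_a2×76.36 = 24.54; σ_h base = K_a2×(76.36+18.8×5.7) = 58.98.
P₂ = ½(24.54+58.98)×5.7 = 238.1. Total P_a = 41.41+238.1 = 279.5 kN/m.

279 kN/m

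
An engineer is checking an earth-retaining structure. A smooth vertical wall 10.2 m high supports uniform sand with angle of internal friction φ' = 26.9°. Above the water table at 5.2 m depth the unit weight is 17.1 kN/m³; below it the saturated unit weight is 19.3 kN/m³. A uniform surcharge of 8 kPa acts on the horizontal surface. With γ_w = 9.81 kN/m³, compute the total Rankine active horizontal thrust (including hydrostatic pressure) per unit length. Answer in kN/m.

453 kN/m

K_a = tan²(45° − φ/2) = 0.3770.
γ' = 19.3 − 9.81 = 9.490 kN/m³. h₂ = H − d_w = 5.0 m.
σ'_h: at surface K_a·q = 3.016; at WT K_a(q+γd_w) = 36.54; at base K_a(q+γd_w+γ'h₂) = 54.43 kPa.
P₁ = ½(3.016+36.54)×5.2 = 102.8; P₂ = ½(36.54+54.43)×5.0 = 227.4; P_w = ½γ_w h₂² = 122.6.
Total = 102.8+227.4+122.6 = 452.9 kN/m.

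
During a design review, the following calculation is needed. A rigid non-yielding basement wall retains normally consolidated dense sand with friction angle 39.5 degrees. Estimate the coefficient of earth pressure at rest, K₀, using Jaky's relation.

0.364

K₀ = 1 − sin φ' = 1 − sin 39.5° = 0.3639.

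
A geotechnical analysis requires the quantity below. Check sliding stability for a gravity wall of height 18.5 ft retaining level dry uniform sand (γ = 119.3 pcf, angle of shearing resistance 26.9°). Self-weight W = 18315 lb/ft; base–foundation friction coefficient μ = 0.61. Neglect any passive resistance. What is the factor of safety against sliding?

1.45

K_a = tan²(45° − 26.9°/2) = 0.3770.
P_a = ½K_aγH² = 0.5×0.3770×119.3×18.5² = 7696 lb/ft, acting at H/3 = 6.167 ft above the base.
FS_sliding = μW / P_a = 0.61×18315 / 7696 = 1.452.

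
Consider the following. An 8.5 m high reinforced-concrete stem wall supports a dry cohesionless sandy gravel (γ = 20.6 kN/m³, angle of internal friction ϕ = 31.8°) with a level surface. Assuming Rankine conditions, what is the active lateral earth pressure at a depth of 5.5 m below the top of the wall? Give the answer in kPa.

35.1 kPa

K_a = (1 − sin φ)/(1 + sin φ) = 0.3098.
σ_h = K_a γ z = 0.3098 × 20.6 × 5.5 = 35.10 kPa.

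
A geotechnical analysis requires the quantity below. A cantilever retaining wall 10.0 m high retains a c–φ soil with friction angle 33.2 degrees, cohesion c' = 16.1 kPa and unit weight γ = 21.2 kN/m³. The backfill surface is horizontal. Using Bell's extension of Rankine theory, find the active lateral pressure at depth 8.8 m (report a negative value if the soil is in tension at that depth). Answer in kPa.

37.1 kPa

K_a = (1 − sin φ)/(1 + sin φ) = 0.2924.
σ_a = K_a γ z − 2c√K_a = 0.2924×21.2×8.8 − 2×16.1×0.5407 = 37.13 kPa.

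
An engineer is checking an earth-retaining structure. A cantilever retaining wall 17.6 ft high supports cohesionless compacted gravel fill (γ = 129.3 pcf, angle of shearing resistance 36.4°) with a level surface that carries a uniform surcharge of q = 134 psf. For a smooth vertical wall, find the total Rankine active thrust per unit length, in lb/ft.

K_a = tan²(45° − φ/2) = 0.2552.
Soil triangle: ½ K_a γ H² = 0.5×0.2552×129.3×17.6² = 5110 lb/ft.
Surcharge rectangle: K_a q H = 0.2552×134×17.6 = 601.8 lb/ft.
Total = 5110 + 601.8 = 5712 lb/ft.

5710 lb/ft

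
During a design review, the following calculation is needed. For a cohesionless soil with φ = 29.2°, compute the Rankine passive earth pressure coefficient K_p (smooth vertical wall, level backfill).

2.91

K_p = (1 + sin φ)/(1 − sin φ) = tan²(45° + 29.2°/2) = 2.905.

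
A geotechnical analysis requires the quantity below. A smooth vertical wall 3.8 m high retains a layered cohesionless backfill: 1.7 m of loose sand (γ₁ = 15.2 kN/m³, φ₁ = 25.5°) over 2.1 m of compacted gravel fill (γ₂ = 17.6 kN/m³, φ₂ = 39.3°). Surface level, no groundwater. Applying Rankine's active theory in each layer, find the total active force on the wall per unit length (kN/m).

29.6 kN/m

K_a1 = tan²(45°−25.5°/2) = 0.3981; K_a2 = tan²(45°−39.3°/2) = 0.2245.
Layer 1: σ at base = K_a1 γ₁ h₁ = 10.29 kPa; P₁ = ½×10.29×1.7 = 8.744.
Layer 2: σ_v at top = γ₁h₁ = 25.84; σ_h top = K_a2×25.84 = 5.800; σ_h base = K_a2×(25.84+17.6×2.1) = 14.10.
P₂ = ½(5.800+14.10)×2.1 = 20.89. Total P_a = 8.744+20.89 = 29.63 kN/m.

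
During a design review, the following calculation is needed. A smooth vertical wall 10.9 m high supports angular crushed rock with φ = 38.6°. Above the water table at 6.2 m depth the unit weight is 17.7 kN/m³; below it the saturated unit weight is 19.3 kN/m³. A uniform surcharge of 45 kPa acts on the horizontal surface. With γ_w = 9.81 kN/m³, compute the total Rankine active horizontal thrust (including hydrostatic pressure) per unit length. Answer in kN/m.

K_a = tan²(45° − φ/2) = 0.2316.
γ' = 19.3 − 9.81 = 9.490 kN/m³. h₂ = H − d_w = 4.7 m.
σ'_h: at surface K_a·q = 10.42; at WT K_a(q+γd_w) = 35.84; at base K_a(q+γd_w+γ'h₂) = 46.17 kPa.
P₁ = ½(10.42+35.84)×6.2 = 143.4; P₂ = ½(35.84+46.17)×4.7 = 192.7; P_w = ½γ_w h₂² = 108.4.
Total = 143.4+192.7+108.4 = 444.5 kN/m.

444 kN/m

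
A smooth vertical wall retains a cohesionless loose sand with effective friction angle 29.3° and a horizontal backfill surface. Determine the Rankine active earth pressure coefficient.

0.343

K_a = tan²(45° − φ/2) = tan²(30.35°) = 0.3428.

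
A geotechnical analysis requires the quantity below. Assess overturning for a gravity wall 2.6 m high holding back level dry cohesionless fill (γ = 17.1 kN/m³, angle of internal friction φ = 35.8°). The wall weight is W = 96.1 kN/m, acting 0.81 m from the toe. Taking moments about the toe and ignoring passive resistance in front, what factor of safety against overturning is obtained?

K_a = tan²(45° − 35.8°/2) = 0.2619.
P_a = ½K_aγH² = 0.5×0.2619×17.1×2.6² = 15.14 kN/m, acting at H/3 = 0.8667 m above the base.
Overturning moment M_o = P_a × H/3 = 15.14 × 0.8667 = 13.12.
Resisting moment M_r = W × 0.81 = 96.1 × 0.81 = 77.84.
FS_overturning = M_r/M_o = 77.84/13.12 = 5.934.

5.93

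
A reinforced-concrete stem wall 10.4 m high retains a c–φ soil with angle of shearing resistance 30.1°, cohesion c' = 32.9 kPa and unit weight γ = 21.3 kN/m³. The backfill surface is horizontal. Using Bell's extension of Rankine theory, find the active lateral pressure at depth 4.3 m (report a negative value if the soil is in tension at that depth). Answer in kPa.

-7.51 kPa

K_a = (1 − sin φ)/(1 + sin φ) = 0.3320.
σ_a = K_a γ z − 2c√K_a = 0.3320×21.3×4.3 − 2×32.9×0.5762 = -7.506 kPa.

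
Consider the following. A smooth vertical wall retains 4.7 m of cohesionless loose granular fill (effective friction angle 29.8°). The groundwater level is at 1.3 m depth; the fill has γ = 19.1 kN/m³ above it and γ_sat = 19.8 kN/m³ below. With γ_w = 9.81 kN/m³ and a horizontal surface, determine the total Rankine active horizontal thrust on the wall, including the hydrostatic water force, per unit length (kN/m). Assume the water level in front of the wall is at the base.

110 kN/m

K_a = tan²(45° − φ/2) = 0.3360.
γ' = 19.8 − 9.81 = 9.990 kN/m³. Depth below WT = 3.4 m.
σ'_h at WT = K_a γ d_w = 8.344 kPa; at base = 8.344 + K_a γ' × 3.4 = 19.76 kPa.
P₁ (0–1.3 m) = ½×8.344×1.3 = 5.423. P₂ (1.3–4.7 m) = ½(8.344+19.76)×3.4 = 47.77.
P_w = ½ γ_w h₂² = 0.5×9.81×3.4² = 56.70. Total = 5.423+47.77+56.70 = 109.9 kN/m.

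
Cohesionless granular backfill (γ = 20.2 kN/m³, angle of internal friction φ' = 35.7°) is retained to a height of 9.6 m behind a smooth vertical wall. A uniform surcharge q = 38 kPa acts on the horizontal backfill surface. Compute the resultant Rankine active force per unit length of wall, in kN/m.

K_a = tan²(45° − φ/2) = 0.2630.
Soil triangle: ½ K_a γ H² = 0.5×0.2630×20.2×9.6² = 244.8 kN/m.
Surcharge rectangle: K_a q H = 0.2630×38×9.6 = 95.94 kN/m.
Total = 244.8 + 95.94 = 340.7 kN/m.

341 kN/m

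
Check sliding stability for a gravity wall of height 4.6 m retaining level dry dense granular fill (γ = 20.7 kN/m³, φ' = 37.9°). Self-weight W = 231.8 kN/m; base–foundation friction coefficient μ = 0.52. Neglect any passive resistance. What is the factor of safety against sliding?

K_a = tan²(45° − 37.9°/2) = 0.2389.
P_a = ½K_aγH² = 0.5×0.2389×20.7×4.6² = 52.33 kN/m, acting at H/3 = 1.533 m above the base.
FS_sliding = μW / P_a = 0.52×231.8 / 52.33 = 2.303.

2.30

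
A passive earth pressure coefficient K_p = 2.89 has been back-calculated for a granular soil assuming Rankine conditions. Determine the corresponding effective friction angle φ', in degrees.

K_p = (1+sin φ)/(1−sin φ) ⇒ sin φ = (K_p − 1)/(K_p + 1) = 0.4859.
φ = arcsin(0.4859) = 29.07°.

29.1°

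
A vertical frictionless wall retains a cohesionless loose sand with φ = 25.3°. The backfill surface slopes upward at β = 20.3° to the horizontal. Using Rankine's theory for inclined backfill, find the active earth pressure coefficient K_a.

K_a = cos β · (cos β − √(cos²β − cos²φ)) / (cos β + √(cos²β − cos²φ)).
cos β = 0.9379, cos φ = 0.9041, √(cos²β − cos²φ) = 0.2495.
K_a = 0.9379 × (0.9379 − 0.2495)/(0.9379 + 0.2495) = 0.5437.

0.544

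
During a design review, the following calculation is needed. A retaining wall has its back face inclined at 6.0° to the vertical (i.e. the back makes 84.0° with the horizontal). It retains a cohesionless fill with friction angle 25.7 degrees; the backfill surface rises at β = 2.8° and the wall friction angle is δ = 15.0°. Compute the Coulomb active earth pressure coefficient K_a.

0.415

K_a = sin²(α+φ) / [sin²α · sin(α−δ) · (1 + √{sin(φ+δ)sin(φ−β) / (sin(α−δ)sin(α+β))})²].
With α = 84.0°, φ = 25.7°, δ = 15.0°, β = 2.8°: K_a = 0.4145.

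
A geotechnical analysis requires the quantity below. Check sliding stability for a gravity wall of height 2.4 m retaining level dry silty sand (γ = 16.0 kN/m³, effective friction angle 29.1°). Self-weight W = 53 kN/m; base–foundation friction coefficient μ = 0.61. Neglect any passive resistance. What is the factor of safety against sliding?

2.03

K_a = tan²(45° − 29.1°/2) = 0.3456.
P_a = ½K_aγH² = 0.5×0.3456×16.0×2.4² = 15.92 kN/m, acting at H/3 = 0.8000 m above the base.
FS_sliding = μW / P_a = 0.61×53 / 15.92 = 2.030.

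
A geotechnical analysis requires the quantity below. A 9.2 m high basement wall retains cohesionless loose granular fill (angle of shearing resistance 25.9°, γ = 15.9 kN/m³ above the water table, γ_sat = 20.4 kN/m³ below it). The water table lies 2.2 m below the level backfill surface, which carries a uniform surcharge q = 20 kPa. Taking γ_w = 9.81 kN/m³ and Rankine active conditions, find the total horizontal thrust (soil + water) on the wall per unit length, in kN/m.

K_a = tan²(45° − φ/2) = 0.3920.
γ' = 20.4 − 9.81 = 10.59 kN/m³. h₂ = H − d_w = 7.0 m.
σ'_h: at surface K_a·q = 7.840; at WT K_a(q+γd_w) = 21.55; at base K_a(q+γd_w+γ'h₂) = 50.61 kPa.
P₁ = ½(7.840+21.55)×2.2 = 32.33; P₂ = ½(21.55+50.61)×7.0 = 252.6; P_w = ½γ_w h₂² = 240.3.
Total = 32.33+252.6+240.3 = 525.2 kN/m.

525 kN/m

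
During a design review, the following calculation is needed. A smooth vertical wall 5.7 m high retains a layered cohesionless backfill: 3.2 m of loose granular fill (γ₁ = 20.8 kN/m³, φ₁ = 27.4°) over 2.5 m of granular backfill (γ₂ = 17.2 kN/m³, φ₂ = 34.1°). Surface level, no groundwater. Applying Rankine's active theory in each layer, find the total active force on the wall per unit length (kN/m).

K_a1 = tan²(45°−27.4°/2) = 0.3697; K_a2 = tan²(45°−34.1°/2) = 0.2815.
Layer 1: σ at base = K_a1 γ₁ h₁ = 24.61 kPa; P₁ = ½×24.61×3.2 = 39.37.
Layer 2: σ_v at top = γ₁h₁ = 66.56; σ_h top = K_a2×66.56 = 18.74; σ_h base = K_a2×(66.56+17.2×2.5) = 30.84.
P₂ = ½(18.74+30.84)×2.5 = 61.98. Total P_a = 39.37+61.98 = 101.3 kN/m.

101 kN/m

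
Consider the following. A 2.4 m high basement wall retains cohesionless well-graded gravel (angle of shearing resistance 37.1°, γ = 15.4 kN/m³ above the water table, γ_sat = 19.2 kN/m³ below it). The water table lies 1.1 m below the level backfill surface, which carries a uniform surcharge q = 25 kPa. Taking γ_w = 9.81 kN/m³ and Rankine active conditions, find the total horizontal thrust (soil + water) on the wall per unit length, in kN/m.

32.9 kN/m

K_a = tan²(45° − φ/2) = 0.2475.
γ' = 19.2 − 9.81 = 9.390 kN/m³. h₂ = H − d_w = 1.3 m.
σ'_h: at surface K_a·q = 6.187; at WT K_a(q+γd_w) = 10.38; at base K_a(q+γd_w+γ'h₂) = 13.40 kPa.
P₁ = ½(6.187+10.38)×1.1 = 9.112; P₂ = ½(10.38+13.40)×1.3 = 15.46; P_w = ½γ_w h₂² = 8.289.
Total = 9.112+15.46+8.289 = 32.86 kN/m.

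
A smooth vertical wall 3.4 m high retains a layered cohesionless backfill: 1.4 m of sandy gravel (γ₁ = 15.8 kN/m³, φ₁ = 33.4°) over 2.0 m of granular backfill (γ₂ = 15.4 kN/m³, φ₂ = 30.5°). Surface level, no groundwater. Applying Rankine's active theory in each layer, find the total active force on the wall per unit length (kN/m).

K_a1 = tan²(45°−33.4°/2) = 0.2899; K_a2 = tan²(45°−30.5°/2) = 0.3267.
Layer 1: σ at base = K_a1 γ₁ h₁ = 6.413 kPa; P₁ = ½×6.413×1.4 = 4.489.
Layer 2: σ_v at top = γ₁h₁ = 22.12; σ_h top = K_a2×22.12 = 7.226; σ_h base = K_a2×(22.12+15.4×2.0) = 17.29.
P₂ = ½(7.226+17.29)×2.0 = 24.51. Total P_a = 4.489+24.51 = 29.00 kN/m.

29.0 kN/m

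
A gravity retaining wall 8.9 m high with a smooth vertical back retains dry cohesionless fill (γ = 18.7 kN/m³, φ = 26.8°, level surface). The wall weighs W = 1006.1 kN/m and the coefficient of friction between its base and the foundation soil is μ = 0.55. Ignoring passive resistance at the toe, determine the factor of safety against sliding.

K_a = tan²(45° − 26.8°/2) = 0.3785.
P_a = ½K_aγH² = 0.5×0.3785×18.7×8.9² = 280.3 kN/m, acting at H/3 = 2.967 m above the base.
FS_sliding = μW / P_a = 0.55×1006.1 / 280.3 = 1.974.

1.97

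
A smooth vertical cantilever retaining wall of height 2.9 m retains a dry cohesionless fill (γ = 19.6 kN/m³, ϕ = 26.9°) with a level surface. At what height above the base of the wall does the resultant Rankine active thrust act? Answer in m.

0.967 m

K_a = 0.3770.
The pressure distribution is triangular, so the resultant acts at H/3 above the base = 2.9/3 = 0.9667 m.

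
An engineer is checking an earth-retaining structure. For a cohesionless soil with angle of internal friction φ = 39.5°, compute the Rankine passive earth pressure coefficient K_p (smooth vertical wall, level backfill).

4.50

K_p = (1 + sin φ)/(1 − sin φ) = tan²(45° + 39.5°/2) = 4.496.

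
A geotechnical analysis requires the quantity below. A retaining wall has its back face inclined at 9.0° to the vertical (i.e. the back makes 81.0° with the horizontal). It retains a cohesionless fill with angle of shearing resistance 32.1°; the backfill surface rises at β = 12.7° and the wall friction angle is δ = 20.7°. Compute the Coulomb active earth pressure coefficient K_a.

K_a = sin²(α+φ) / [sin²α · sin(α−δ) · (1 + √{sin(φ+δ)sin(φ−β) / (sin(α−δ)sin(α+β))})²].
With α = 81.0°, φ = 32.1°, δ = 20.7°, β = 12.7°: K_a = 0.4143.

0.414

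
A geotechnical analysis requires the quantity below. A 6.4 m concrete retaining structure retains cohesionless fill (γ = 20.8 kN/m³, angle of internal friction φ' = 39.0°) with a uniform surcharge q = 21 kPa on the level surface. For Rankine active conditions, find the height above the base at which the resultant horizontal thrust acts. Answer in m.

2.39 m

K_a = 0.2275.
Triangular part P₁ = ½K_aγH² = 96.91 at H/3 = 2.133 m; rectangular part P₂ = K_a q H = 30.58 at H/2 = 3.200 m.
ȳ = (P₁·2.133 + P₂·3.200)/(P₁+P₂) = 2.389 m.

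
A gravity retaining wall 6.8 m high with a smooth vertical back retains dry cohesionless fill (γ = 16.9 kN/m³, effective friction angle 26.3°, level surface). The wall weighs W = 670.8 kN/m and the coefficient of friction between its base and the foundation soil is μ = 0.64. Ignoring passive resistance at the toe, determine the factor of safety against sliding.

K_a = tan²(45° − 26.3°/2) = 0.3859.
P_a = ½K_aγH² = 0.5×0.3859×16.9×6.8² = 150.8 kN/m, acting at H/3 = 2.267 m above the base.
FS_sliding = μW / P_a = 0.64×670.8 / 150.8 = 2.847.

2.85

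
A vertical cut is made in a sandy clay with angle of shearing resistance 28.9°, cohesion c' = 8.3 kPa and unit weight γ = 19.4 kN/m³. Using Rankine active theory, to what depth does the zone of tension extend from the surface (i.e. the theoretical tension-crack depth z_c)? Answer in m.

K_a = tan²(45° − 28.9°/2) = 0.3484; √K_a = 0.5902.
The active pressure is zero where K_a γ z = 2c√K_a, so z_c = 2c/(γ√K_a) = 2×8.3/(19.4×0.5902) = 1.450 m.

1.45 m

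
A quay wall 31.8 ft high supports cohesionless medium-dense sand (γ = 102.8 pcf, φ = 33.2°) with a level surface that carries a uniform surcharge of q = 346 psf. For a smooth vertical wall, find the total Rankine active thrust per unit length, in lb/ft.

18400 lb/ft

K_a = tan²(45° − φ/2) = 0.2924.
Soil triangle: ½ K_a γ H² = 0.5×0.2924×102.8×31.8² = 15200 lb/ft.
Surcharge rectangle: K_a q H = 0.2924×346×31.8 = 3217 lb/ft.
Total = 15200 + 3217 = 18410 lb/ft.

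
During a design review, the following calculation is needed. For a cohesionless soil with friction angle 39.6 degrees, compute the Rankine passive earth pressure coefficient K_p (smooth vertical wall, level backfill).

K_p = (1 + sin φ)/(1 − sin φ) = tan²(45° + 39.6°/2) = 4.516.

4.52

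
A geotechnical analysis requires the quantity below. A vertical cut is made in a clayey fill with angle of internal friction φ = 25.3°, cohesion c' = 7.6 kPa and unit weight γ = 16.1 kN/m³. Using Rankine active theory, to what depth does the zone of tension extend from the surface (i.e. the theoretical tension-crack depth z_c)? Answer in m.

1.49 m

K_a = tan²(45° − 25.3°/2) = 0.4012; √K_a = 0.6334.
The active pressure is zero where K_a γ z = 2c√K_a, so z_c = 2c/(γ√K_a) = 2×7.6/(16.1×0.6334) = 1.491 m.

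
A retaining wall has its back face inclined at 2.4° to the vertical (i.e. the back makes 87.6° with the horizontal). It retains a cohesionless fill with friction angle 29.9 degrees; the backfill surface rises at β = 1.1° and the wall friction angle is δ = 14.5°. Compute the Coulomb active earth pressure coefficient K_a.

K_a = sin²(α+φ) / [sin²α · sin(α−δ) · (1 + √{sin(φ+δ)sin(φ−β) / (sin(α−δ)sin(α+β))})²].
With α = 87.6°, φ = 29.9°, δ = 14.5°, β = 1.1°: K_a = 0.3244.

0.324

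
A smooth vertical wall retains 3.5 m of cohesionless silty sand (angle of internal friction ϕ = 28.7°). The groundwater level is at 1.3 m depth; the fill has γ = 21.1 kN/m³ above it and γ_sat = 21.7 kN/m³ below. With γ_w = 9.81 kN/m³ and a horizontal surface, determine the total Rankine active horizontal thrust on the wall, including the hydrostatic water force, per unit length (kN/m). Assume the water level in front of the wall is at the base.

K_a = tan²(45° − φ/2) = 0.3511.
γ' = 21.7 − 9.81 = 11.89 kN/m³. Depth below WT = 2.2 m.
σ'_h at WT = K_a γ d_w = 9.632 kPa; at base = 9.632 + K_a γ' × 2.2 = 18.82 kPa.
P₁ (0–1.3 m) = ½×9.632×1.3 = 6.261. P₂ (1.3–3.5 m) = ½(9.632+18.82)×2.2 = 31.29.
P_w = ½ γ_w h₂² = 0.5×9.81×2.2² = 23.74. Total = 6.261+31.29+23.74 = 61.30 kN/m.

61.3 kN/m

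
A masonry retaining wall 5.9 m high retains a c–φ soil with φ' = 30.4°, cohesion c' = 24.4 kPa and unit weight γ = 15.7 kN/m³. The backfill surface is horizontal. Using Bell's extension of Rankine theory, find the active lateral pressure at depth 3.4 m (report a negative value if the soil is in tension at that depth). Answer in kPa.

-10.4 kPa

K_a = (1 − sin φ)/(1 + sin φ) = 0.3280.
σ_a = K_a γ z − 2c√K_a = 0.3280×15.7×3.4 − 2×24.4×0.5727 = -10.44 kPa.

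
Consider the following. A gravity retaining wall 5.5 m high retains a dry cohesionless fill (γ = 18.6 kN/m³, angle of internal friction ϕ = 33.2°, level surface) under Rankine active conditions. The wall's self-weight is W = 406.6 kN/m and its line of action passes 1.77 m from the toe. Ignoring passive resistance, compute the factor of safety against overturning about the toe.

K_a = tan²(45° − 33.2°/2) = 0.2924.
P_a = ½K_aγH² = 0.5×0.2924×18.6×5.5² = 82.25 kN/m, acting at H/3 = 1.833 m above the base.
Overturning moment M_o = P_a × H/3 = 82.25 × 1.833 = 150.8.
Resisting moment M_r = W × 1.77 = 406.6 × 1.77 = 719.7.
FS_overturning = M_r/M_o = 719.7/150.8 = 4.773.

4.77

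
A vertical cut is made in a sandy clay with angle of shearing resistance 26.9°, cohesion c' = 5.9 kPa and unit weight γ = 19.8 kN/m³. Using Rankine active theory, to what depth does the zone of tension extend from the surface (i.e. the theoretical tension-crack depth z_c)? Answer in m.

K_a = tan²(45° − 26.9°/2) = 0.3770; √K_a = 0.6140.
The active pressure is zero where K_a γ z = 2c√K_a, so z_c = 2c/(γ√K_a) = 2×5.9/(19.8×0.6140) = 0.9706 m.

0.971 m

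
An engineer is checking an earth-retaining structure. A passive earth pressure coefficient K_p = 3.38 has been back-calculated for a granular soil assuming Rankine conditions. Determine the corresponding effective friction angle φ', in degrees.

32.9°

K_p = (1+sin φ)/(1−sin φ) ⇒ sin φ = (K_p − 1)/(K_p + 1) = 0.5434.
φ = arcsin(0.5434) = 32.91°.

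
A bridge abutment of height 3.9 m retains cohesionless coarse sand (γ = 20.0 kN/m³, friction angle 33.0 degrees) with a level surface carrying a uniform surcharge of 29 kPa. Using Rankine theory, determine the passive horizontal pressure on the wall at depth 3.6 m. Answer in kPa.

K_p = (1 + sin φ)/(1 − sin φ) = 3.392.
σ_v = γz + q = 20.0 × 3.6 + 29 = 101.0 kPa.
σ_h = K_p σ_v = 3.392 × 101.0 = 342.6 kPa.

343 kPa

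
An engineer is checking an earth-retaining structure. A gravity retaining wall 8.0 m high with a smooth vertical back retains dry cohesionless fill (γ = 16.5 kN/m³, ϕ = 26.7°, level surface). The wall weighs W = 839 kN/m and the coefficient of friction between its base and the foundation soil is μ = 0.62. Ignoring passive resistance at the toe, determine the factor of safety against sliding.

K_a = tan²(45° − 26.7°/2) = 0.3800.
P_a = ½K_aγH² = 0.5×0.3800×16.5×8.0² = 200.6 kN/m, acting at H/3 = 2.667 m above the base.
FS_sliding = μW / P_a = 0.62×839 / 200.6 = 2.593.

2.59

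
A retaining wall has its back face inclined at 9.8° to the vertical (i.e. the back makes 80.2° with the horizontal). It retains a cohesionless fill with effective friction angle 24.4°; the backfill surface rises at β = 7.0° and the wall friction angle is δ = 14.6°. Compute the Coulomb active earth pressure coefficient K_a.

0.500

K_a = sin²(α+φ) / [sin²α · sin(α−δ) · (1 + √{sin(φ+δ)sin(φ−β) / (sin(α−δ)sin(α+β))})²].
With α = 80.2°, φ = 24.4°, δ = 14.6°, β = 7.0°: K_a = 0.5003.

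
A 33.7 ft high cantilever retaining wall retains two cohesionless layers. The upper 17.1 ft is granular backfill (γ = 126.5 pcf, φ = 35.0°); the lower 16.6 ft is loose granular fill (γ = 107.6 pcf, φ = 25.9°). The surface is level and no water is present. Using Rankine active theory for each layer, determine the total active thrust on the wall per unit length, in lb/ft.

K_a1 = tan²(45°−35.0°/2) = 0.2710; K_a2 = tan²(45°−25.9°/2) = 0.3920.
Layer 1: σ at base = K_a1 γ₁ h₁ = 586.2 psf; P₁ = ½×586.2×17.1 = 5012.
Layer 2: σ_v at top = γ₁h₁ = 2163; σ_h top = K_a2×2163 = 847.9; σ_h base = K_a2×(2163+107.6×16.6) = 1548.
P₂ = ½(847.9+1548)×16.6 = 19890. Total P_a = 5012+19890 = 24900 lb/ft.

24900 lb/ft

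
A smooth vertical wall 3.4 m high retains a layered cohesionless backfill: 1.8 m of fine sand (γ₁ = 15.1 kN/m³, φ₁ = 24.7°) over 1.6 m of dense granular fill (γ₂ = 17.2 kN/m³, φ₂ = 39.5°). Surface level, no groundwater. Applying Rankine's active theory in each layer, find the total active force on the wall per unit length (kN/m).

24.6 kN/m

K_a1 = tan²(45°−24.7°/2) = 0.4106; K_a2 = tan²(45°−39.5°/2) = 0.2224.
Layer 1: σ at base = K_a1 γ₁ h₁ = 11.16 kPa; P₁ = ½×11.16×1.8 = 10.04.
Layer 2: σ_v at top = γ₁h₁ = 27.18; σ_h top = K_a2×27.18 = 6.046; σ_h base = K_a2×(27.18+17.2×1.6) = 12.17.
P₂ = ½(6.046+12.17)×1.6 = 14.57. Total P_a = 10.04+14.57 = 24.61 kN/m.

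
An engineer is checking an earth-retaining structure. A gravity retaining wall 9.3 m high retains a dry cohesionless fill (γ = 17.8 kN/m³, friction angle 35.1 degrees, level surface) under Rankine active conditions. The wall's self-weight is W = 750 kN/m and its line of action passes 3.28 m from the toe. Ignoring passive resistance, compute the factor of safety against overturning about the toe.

3.82

K_a = tan²(45° − 35.1°/2) = 0.2698.
P_a = ½K_aγH² = 0.5×0.2698×17.8×9.3² = 207.7 kN/m, acting at H/3 = 3.100 m above the base.
Overturning moment M_o = P_a × H/3 = 207.7 × 3.100 = 643.9.
Resisting moment M_r = W × 3.28 = 750 × 3.28 = 2460.
FS_overturning = M_r/M_o = 2460/643.9 = 3.820.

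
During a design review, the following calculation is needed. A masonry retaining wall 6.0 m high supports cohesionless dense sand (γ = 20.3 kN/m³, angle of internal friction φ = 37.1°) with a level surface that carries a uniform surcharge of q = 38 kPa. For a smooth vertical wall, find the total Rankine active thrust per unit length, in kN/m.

147 kN/m

K_a = tan²(45° − φ/2) = 0.2475.
Soil triangle: ½ K_a γ H² = 0.5×0.2475×20.3×6.0² = 90.44 kN/m.
Surcharge rectangle: K_a q H = 0.2475×38×6.0 = 56.43 kN/m.
Total = 90.44 + 56.43 = 146.9 kN/m.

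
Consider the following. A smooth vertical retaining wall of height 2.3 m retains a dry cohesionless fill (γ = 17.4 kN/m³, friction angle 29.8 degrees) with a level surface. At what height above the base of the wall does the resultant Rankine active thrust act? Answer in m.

K_a = 0.3360.
The pressure distribution is triangular, so the resultant acts at H/3 above the base = 2.3/3 = 0.7667 m.

0.767 m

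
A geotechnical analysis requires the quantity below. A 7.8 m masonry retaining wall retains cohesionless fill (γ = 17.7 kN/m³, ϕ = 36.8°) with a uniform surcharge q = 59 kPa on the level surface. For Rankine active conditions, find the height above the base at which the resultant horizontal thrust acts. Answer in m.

K_a = 0.2508.
Triangular part P₁ = ½K_aγH² = 135.0 at H/3 = 2.600 m; rectangular part P₂ = K_a q H = 115.4 at H/2 = 3.900 m.
ȳ = (P₁·2.600 + P₂·3.900)/(P₁+P₂) = 3.199 m.

3.20 m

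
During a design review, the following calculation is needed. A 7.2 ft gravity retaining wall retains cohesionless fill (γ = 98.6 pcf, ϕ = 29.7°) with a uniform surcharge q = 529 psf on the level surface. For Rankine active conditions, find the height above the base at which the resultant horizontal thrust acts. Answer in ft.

3.12 ft

K_a = 0.3374.
Triangular part P₁ = ½K_aγH² = 862.3 at H/3 = 2.400 ft; rectangular part P₂ = K_a q H = 1285 at H/2 = 3.600 ft.
ȳ = (P₁·2.400 + P₂·3.600)/(P₁+P₂) = 3.118 ft.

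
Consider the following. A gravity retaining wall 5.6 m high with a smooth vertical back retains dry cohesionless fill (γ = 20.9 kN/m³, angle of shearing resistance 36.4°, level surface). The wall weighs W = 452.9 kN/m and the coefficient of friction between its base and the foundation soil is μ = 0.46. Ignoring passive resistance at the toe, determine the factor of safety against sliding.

K_a = tan²(45° − 36.4°/2) = 0.2552.
P_a = ½K_aγH² = 0.5×0.2552×20.9×5.6² = 83.62 kN/m, acting at H/3 = 1.867 m above the base.
FS_sliding = μW / P_a = 0.46×452.9 / 83.62 = 2.491.

2.49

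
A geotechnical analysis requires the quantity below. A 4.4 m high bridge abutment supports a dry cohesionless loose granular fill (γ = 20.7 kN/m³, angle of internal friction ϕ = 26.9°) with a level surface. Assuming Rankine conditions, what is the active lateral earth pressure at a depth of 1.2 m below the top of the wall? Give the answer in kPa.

9.36 kPa

K_a = (1 − sin φ)/(1 + sin φ) = 0.3770.
σ_h = K_a γ z = 0.3770 × 20.7 × 1.2 = 9.365 kPa.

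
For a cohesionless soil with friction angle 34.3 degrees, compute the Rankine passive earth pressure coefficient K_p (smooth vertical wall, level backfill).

K_p = (1 + sin φ)/(1 − sin φ) = tan²(45° + 34.3°/2) = 3.582.

3.58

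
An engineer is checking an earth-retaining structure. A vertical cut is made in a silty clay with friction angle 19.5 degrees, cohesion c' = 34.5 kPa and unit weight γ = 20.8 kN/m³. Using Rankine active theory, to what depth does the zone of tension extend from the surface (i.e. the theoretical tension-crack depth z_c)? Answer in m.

4.69 m

K_a = tan²(45° − 19.5°/2) = 0.4995; √K_a = 0.7067.
The active pressure is zero where K_a γ z = 2c√K_a, so z_c = 2c/(γ√K_a) = 2×34.5/(20.8×0.7067) = 4.694 m.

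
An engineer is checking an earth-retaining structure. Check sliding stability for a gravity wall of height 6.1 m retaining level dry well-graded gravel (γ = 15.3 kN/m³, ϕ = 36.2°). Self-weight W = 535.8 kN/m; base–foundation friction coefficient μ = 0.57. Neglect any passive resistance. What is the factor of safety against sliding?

4.17

K_a = tan²(45° − 36.2°/2) = 0.2574.
P_a = ½K_aγH² = 0.5×0.2574×15.3×6.1² = 73.27 kN/m, acting at H/3 = 2.033 m above the base.
FS_sliding = μW / P_a = 0.57×535.8 / 73.27 = 4.168.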